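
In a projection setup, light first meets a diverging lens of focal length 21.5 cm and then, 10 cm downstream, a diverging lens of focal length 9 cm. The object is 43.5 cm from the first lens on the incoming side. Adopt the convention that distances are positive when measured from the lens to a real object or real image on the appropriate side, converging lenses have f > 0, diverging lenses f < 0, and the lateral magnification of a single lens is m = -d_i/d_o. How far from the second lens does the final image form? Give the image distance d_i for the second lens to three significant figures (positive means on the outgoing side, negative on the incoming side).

First lens: d_i1 = 1/(1/(-21.5) - 1/43.5) = -14.388 cm.
The intermediate image is virtual, 14.388 cm to the left of lens 1, so d_o2 = L - d_i1 = 10 - (-14.388) = 24.388 cm.
Second lens: d_i2 = 1/(1/(-9) - 1/(24.388)) = -6.574 cm.

-6.57 cm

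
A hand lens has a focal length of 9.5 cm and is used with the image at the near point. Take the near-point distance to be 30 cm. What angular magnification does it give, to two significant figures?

M = 1 + D/f = 1 + 30/9.5 = 4.158.

4.2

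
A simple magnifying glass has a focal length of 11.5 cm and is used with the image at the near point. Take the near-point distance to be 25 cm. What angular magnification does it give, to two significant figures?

M = 1 + D/f = 1 + 25/11.5 = 3.174.

3.2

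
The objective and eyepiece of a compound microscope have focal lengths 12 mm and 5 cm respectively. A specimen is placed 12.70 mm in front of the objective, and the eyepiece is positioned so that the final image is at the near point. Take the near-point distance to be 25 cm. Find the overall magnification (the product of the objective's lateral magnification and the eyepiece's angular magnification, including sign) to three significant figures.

Convert to cm: f_obj = 12 mm = 1.2 cm; d_o = 12.70 mm = 1.27 cm.
Objective: 1/d_i = 1/f_obj - 1/d_o = 1/1.2 - 1/1.27 = 0.04593 cm^-1, so d_i = 21.771 cm.
m_obj = -d_i/d_o = -21.771/1.27 = -17.143.
Eyepiece angular magnification (image at near point): M_eye = 1 + D/f_e = 1 + 25/5 = 6.000.
Overall M = m_obj x M_eye = (-17.143)(6.000) = -102.86.

-103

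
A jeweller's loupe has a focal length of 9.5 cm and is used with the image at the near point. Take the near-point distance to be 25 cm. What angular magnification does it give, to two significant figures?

M = 1 + D/f = 1 + 25/9.5 = 3.632.

3.6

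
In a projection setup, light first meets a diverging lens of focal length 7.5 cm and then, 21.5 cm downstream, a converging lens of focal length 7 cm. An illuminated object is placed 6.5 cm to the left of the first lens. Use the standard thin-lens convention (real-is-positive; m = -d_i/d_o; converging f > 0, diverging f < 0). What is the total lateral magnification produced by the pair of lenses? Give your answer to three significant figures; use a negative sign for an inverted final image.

-0.209

Lens 1: 1/d_i1 = 1/f_1 - 1/d_o1 = 1/(-7.5) - 1/6.5 = -0.28718 cm^-1, so d_i1 = -3.482 cm.
m_1 = -(-3.482)/6.5 = 0.5357.
The intermediate image is virtual, 3.482 cm to the left of lens 1, so d_o2 = L - d_i1 = 21.5 - (-3.482) = 24.982 cm.
Lens 2: 1/d_i2 = 1/f_2 - 1/d_o2 = 1/7 - 1/(24.982) = 0.10283 cm^-1, so d_i2 = 9.725 cm.
m_2 = -(9.725)/(24.982) = -0.3893.
Total m = m_1 x m_2 = (0.5357)(-0.3893) = -0.2085.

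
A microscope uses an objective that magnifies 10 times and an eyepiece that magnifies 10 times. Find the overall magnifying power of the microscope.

100

The overall magnification of a compound microscope is the product of the objective and eyepiece magnifications:
M = M_obj x M_eye = 10 x 10 = 100.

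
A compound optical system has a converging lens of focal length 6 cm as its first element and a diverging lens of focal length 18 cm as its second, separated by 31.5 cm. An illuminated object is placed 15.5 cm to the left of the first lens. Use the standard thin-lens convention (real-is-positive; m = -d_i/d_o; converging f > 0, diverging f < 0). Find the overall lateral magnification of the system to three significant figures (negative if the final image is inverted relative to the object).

Applying the thin-lens equation to the first lens, 1/6 = 1/15.5 + 1/d_i1, which gives d_i1 = 9.789 cm.
Its lateral magnification is m_1 = -d_i1/d_o1 = -(9.789)/15.5 = -0.6316.
Object distance for lens 2: d_o2 = 31.5 - 9.789 = 21.711 cm.
Applying the thin-lens equation again with f_2 = -18 cm and d_o2 = 21.711 cm gives d_i2 = -9.841 cm.
m_2 = -(-9.841)/(21.711) = 0.4533.
Total m = m_1 x m_2 = (-0.6316)(0.4533) = -0.2863.

-0.286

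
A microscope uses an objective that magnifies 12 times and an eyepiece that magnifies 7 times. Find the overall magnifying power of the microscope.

84

The overall magnification of a compound microscope is the product of the objective and eyepiece magnifications:
M = M_obj x M_eye = 12 x 7 = 84.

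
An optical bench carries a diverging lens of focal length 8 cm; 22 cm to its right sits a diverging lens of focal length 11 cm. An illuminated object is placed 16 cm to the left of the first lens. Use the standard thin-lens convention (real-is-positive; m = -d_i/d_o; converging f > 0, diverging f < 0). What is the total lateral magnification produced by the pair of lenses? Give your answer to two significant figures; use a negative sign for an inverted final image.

First lens: d_i1 = 1/(1/(-8) - 1/16) = -5.333 cm.
m_1 = -(-5.333)/16 = 0.3333.
The intermediate image is virtual, 5.333 cm to the left of lens 1, so d_o2 = L - d_i1 = 22 - (-5.333) = 27.333 cm.
Second lens: d_i2 = 1/(1/(-11) - 1/(27.333)) = -7.843 cm.
m_2 = -(-7.843)/(27.333) = 0.2870.
Overall magnification: m = m_1 m_2 = 0.0957.

0.096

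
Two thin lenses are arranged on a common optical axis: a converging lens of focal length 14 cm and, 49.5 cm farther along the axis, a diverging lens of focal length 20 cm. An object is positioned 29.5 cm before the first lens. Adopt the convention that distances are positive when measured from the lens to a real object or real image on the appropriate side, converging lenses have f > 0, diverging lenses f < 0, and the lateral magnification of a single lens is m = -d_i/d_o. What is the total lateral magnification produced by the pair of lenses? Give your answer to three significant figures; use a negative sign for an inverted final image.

-0.422

First lens: d_i1 = 1/(1/14 - 1/29.5) = 26.645 cm.
m_1 = -(26.645)/29.5 = -0.9032.
That image sits 22.855 cm in front of the second lens, so d_o2 = 22.855 cm.
Second lens: d_i2 = 1/(1/(-20) - 1/(22.855)) = -10.666 cm.
m_2 = -(-10.666)/(22.855) = 0.4667.
The system's lateral magnification is m_1 m_2 = (-0.9032)(0.4667) = -0.4215.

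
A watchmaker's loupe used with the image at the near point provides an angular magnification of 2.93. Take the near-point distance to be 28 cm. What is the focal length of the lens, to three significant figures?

14.5 cm

For the image at the near point, M = 1 + D/f.
f = D/(M - 1) = 28/(2.93 - 1) = 14.508 cm.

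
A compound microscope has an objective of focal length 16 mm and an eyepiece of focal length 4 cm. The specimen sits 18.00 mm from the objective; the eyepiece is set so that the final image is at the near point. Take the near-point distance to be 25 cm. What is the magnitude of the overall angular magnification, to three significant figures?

58.0

Convert to cm: f_obj = 16 mm = 1.6 cm; d_o = 18.00 mm = 1.80 cm.
Objective: 1/d_i = 1/f_obj - 1/d_o = 1/1.6 - 1/1.80 = 0.06944 cm^-1, so d_i = 14.400 cm.
m_obj = -d_i/d_o = -14.400/1.80 = -8.000.
Eyepiece angular magnification (image at near point): M_eye = 1 + D/f_e = 1 + 25/4 = 7.250.
Overall M = m_obj x M_eye = (-8.000)(7.250) = -58.00.
|M| = 58.00.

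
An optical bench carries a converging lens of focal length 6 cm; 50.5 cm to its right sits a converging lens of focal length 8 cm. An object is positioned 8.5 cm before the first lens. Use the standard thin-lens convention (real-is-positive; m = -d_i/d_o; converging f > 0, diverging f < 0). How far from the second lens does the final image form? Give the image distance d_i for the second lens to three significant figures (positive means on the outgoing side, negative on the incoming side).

10.9 cm

Applying the thin-lens equation to the first lens, 1/6 = 1/8.5 + 1/d_i1, which gives d_i1 = 20.400 cm.
That image sits 30.100 cm in front of the second lens, so d_o2 = 30.100 cm.
Applying the thin-lens equation again with f_2 = 8 cm and d_o2 = 30.100 cm gives d_i2 = 10.896 cm.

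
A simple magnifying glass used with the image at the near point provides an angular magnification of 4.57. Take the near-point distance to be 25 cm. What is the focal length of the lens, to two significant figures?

For the image at the near point, M = 1 + D/f.
f = D/(M - 1) = 25/(4.57 - 1) = 7.003 cm.

7.0 cm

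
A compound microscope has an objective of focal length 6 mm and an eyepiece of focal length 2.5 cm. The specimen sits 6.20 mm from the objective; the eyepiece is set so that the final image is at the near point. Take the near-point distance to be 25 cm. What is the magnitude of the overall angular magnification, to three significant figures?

330

Convert to cm: f_obj = 6 mm = 0.6 cm; d_o = 6.20 mm = 0.62 cm.
Objective: 1/d_i = 1/f_obj - 1/d_o = 1/0.6 - 1/0.62 = 0.05376 cm^-1, so d_i = 18.600 cm.
m_obj = -d_i/d_o = -18.600/0.62 = -30.000.
Eyepiece angular magnification (image at near point): M_eye = 1 + D/f_e = 1 + 25/2.5 = 11.000.
Overall M = m_obj x M_eye = (-30.000)(11.000) = -330.00.
|M| = 330.00.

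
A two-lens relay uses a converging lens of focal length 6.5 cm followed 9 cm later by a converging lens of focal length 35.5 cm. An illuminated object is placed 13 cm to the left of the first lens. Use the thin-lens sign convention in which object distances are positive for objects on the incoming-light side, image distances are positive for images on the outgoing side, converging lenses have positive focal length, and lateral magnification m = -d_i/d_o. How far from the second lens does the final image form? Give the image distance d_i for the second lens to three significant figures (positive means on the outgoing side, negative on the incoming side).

3.59 cm

Applying the thin-lens equation to the first lens, 1/6.5 = 1/13 + 1/d_i1, which gives d_i1 = 13.000 cm.
Since 13.000 cm > 9 cm, the first image lies past the second lens and serves as a virtual object: d_o2 = L - d_i1 = -4.000 cm.
Applying the thin-lens equation again with f_2 = 35.5 cm and d_o2 = -4.000 cm gives d_i2 = 3.595 cm.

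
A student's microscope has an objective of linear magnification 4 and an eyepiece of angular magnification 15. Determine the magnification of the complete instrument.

The overall magnification of a compound microscope is the product of the objective and eyepiece magnifications:
M = M_obj x M_eye = 4 x 15 = 60.

60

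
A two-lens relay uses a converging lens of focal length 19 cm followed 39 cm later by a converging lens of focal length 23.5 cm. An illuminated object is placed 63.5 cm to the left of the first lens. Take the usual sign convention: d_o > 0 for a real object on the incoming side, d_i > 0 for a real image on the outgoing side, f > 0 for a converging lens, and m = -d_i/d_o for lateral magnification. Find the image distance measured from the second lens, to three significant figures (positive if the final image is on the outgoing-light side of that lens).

-24.1 cm

Applying the thin-lens equation to the first lens, 1/19 = 1/63.5 + 1/d_i1, which gives d_i1 = 27.112 cm.
The intermediate image is 27.112 cm to the right of lens 1, so d_o2 = L - d_i1 = 39 - 27.112 = 11.888 cm.
Applying the thin-lens equation again with f_2 = 23.5 cm and d_o2 = 11.888 cm gives d_i2 = -24.057 cm.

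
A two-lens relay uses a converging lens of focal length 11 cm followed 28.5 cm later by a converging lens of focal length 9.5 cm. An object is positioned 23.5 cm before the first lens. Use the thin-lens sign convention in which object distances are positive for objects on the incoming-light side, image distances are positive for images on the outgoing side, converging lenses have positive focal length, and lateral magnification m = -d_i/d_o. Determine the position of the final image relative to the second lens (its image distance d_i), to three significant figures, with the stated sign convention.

-44.2 cm

First lens: d_i1 = 1/(1/11 - 1/23.5) = 20.680 cm.
That image sits 7.820 cm in front of the second lens, so d_o2 = 7.820 cm.
Second lens: d_i2 = 1/(1/9.5 - 1/(7.820)) = -44.220 cm.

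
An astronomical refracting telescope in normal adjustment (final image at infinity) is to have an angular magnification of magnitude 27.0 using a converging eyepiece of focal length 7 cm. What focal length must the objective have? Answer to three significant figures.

|M| = f_obj/|f_eye|, so f_obj = |M| x |f_eye| = 27.0 x 7 = 189.000 cm.

189 cm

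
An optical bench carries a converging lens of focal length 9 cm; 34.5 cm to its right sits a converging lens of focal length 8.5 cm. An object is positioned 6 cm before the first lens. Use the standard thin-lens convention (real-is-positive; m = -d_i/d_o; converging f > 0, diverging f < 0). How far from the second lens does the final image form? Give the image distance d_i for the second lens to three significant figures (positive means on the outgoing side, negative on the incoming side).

Applying the thin-lens equation to the first lens, 1/9 = 1/6 + 1/d_i1, which gives d_i1 = -18.000 cm.
The intermediate image is virtual, 18.000 cm to the left of lens 1, so d_o2 = L - d_i1 = 34.5 - (-18.000) = 52.500 cm.
Applying the thin-lens equation again with f_2 = 8.5 cm and d_o2 = 52.500 cm gives d_i2 = 10.142 cm.

10.1 cm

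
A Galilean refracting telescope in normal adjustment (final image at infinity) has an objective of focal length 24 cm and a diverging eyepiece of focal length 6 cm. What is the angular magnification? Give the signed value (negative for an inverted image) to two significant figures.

M = -f_obj/f_eye = -24/(-6) = 4.000.

4.0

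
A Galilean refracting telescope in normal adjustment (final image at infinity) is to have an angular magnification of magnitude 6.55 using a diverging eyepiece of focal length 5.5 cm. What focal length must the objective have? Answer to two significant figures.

36 cm

|M| = f_obj/|f_eye|, so f_obj = |M| x |f_eye| = 6.55 x 5.5 = 36.025 cm.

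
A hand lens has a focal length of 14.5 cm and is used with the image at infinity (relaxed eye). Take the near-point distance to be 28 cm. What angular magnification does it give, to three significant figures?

1.93

M = D/f = 28/14.5 = 1.931.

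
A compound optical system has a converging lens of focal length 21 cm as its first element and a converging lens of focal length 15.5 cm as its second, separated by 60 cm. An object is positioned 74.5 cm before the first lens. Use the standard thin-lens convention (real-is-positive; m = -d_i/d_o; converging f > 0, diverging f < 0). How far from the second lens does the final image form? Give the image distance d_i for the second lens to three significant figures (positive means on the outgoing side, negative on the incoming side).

31.2 cm

Lens 1: 1/d_i1 = 1/f_1 - 1/d_o1 = 1/21 - 1/74.5 = 0.03420 cm^-1, so d_i1 = 29.243 cm.
That image sits 30.757 cm in front of the second lens, so d_o2 = 30.757 cm.
Lens 2: 1/d_i2 = 1/f_2 - 1/d_o2 = 1/15.5 - 1/(30.757) = 0.03200 cm^-1, so d_i2 = 31.247 cm.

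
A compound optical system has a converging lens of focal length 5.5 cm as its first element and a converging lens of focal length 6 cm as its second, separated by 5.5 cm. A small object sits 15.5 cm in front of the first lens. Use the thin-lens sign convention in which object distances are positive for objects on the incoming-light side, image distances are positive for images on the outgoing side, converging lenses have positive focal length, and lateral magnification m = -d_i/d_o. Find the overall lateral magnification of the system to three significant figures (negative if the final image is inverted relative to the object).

Applying the thin-lens equation to the first lens, 1/5.5 = 1/15.5 + 1/d_i1, which gives d_i1 = 8.525 cm.
Its lateral magnification is m_1 = -d_i1/d_o1 = -(8.525)/15.5 = -0.5500.
Since 8.525 cm > 5.5 cm, the first image lies past the second lens and serves as a virtual object: d_o2 = L - d_i1 = -3.025 cm.
Applying the thin-lens equation again with f_2 = 6 cm and d_o2 = -3.025 cm gives d_i2 = 2.011 cm.
m_2 = -(2.011)/(-3.025) = 0.6648.
Total m = m_1 x m_2 = (-0.5500)(0.6648) = -0.3657.

-0.366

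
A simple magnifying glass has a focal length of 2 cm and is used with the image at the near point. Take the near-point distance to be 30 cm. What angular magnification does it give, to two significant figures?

M = 1 + D/f = 1 + 30/2 = 16.000.

16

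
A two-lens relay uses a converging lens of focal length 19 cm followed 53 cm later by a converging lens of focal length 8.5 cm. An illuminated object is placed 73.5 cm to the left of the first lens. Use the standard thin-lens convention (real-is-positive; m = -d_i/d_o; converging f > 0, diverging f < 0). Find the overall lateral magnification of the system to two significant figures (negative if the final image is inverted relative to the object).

0.16

Lens 1: 1/d_i1 = 1/f_1 - 1/d_o1 = 1/19 - 1/73.5 = 0.03903 cm^-1, so d_i1 = 25.624 cm.
m_1 = -(25.624)/73.5 = -0.3486.
The intermediate image is 25.624 cm to the right of lens 1, so d_o2 = L - d_i1 = 53 - 25.624 = 27.376 cm.
Lens 2: 1/d_i2 = 1/f_2 - 1/d_o2 = 1/8.5 - 1/(27.376) = 0.08112 cm^-1, so d_i2 = 12.328 cm.
m_2 = -(12.328)/(27.376) = -0.4503.
The system's lateral magnification is m_1 m_2 = (-0.3486)(-0.4503) = 0.1570.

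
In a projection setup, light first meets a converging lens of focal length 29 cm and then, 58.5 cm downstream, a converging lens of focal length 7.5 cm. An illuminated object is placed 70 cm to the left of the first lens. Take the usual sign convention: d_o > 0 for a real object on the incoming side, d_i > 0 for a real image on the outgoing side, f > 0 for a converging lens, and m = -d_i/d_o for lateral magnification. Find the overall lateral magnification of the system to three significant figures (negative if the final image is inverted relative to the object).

3.57

First lens: d_i1 = 1/(1/29 - 1/70) = 49.512 cm.
m_1 = -(49.512)/70 = -0.7073.
That image sits 8.988 cm in front of the second lens, so d_o2 = 8.988 cm.
Second lens: d_i2 = 1/(1/7.5 - 1/(8.988)) = 45.307 cm.
m_2 = -(45.307)/(8.988) = -5.0410.
Total m = m_1 x m_2 = (-0.7073)(-5.0410) = 3.5656.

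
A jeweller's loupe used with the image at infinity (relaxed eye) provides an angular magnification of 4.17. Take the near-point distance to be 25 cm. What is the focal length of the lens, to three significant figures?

6.00 cm

For the image at infinity, M = D/f.
f = D/M = 25/4.17 = 5.995 cm.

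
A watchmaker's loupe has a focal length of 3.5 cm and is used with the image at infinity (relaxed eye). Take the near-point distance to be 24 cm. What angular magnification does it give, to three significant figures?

M = D/f = 24/3.5 = 6.857.

6.86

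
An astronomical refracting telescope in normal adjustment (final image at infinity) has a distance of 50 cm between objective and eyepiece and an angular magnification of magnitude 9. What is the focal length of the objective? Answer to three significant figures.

In normal adjustment the tube length equals f_obj + f_eye and |M| = f_obj/f_eye.
So f_obj = 9 f_eye and 9 f_eye + f_eye = 50 cm, giving f_eye = 50/10 = 5.000 cm and f_obj = 45.000 cm.

45.0 cm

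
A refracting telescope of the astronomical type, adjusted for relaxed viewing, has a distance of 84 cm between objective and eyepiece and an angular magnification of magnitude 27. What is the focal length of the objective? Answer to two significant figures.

In normal adjustment the tube length equals f_obj + f_eye and |M| = f_obj/f_eye.
So f_obj = 27 f_eye and 27 f_eye + f_eye = 84 cm, giving f_eye = 84/28 = 3.000 cm and f_obj = 81.000 cm.

81 cm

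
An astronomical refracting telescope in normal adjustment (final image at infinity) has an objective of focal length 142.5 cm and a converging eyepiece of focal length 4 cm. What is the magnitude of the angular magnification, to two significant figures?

36

|M| = f_obj/|f_eye| = 142.5/4 = 35.625.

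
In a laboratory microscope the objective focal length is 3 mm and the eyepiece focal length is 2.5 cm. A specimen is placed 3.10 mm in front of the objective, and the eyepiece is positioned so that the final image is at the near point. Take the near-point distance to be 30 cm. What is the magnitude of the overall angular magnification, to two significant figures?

390

Convert to cm: f_obj = 3 mm = 0.3 cm; d_o = 3.10 mm = 0.31 cm.
Objective: 1/d_i = 1/f_obj - 1/d_o = 1/0.3 - 1/0.31 = 0.10753 cm^-1, so d_i = 9.300 cm.
m_obj = -d_i/d_o = -9.300/0.31 = -30.000.
Eyepiece angular magnification (image at near point): M_eye = 1 + D/f_e = 1 + 30/2.5 = 13.000.
Overall M = m_obj x M_eye = (-30.000)(13.000) = -390.00.
|M| = 390.00.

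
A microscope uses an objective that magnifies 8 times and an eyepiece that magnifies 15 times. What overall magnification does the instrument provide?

120

The overall magnification of a compound microscope is the product of the objective and eyepiece magnifications:
M = M_obj x M_eye = 8 x 15 = 120.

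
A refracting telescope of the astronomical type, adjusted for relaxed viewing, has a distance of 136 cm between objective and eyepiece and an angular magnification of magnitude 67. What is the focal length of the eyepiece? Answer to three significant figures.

In normal adjustment the tube length equals f_obj + f_eye and |M| = f_obj/f_eye.
So f_obj = 67 f_eye and 67 f_eye + f_eye = 136 cm, giving f_eye = 136/68 = 2.000 cm and f_obj = 134.000 cm.

2.00 cm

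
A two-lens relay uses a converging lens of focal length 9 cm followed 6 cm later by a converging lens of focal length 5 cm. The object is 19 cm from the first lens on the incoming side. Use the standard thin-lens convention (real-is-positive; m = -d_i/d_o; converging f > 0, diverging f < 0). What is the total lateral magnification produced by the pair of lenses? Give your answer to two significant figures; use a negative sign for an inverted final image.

-0.28

Applying the thin-lens equation to the first lens, 1/9 = 1/19 + 1/d_i1, which gives d_i1 = 17.100 cm.
Its lateral magnification is m_1 = -d_i1/d_o1 = -(17.100)/19 = -0.9000.
This image would form 17.100 cm past lens 1, i.e. 11.100 cm beyond lens 2, so it is a virtual object for lens 2: d_o2 = 6 - 17.100 = -11.100 cm.
Applying the thin-lens equation again with f_2 = 5 cm and d_o2 = -11.100 cm gives d_i2 = 3.447 cm.
m_2 = -(3.447)/(-11.100) = 0.3106.
Total m = m_1 x m_2 = (-0.9000)(0.3106) = -0.2795.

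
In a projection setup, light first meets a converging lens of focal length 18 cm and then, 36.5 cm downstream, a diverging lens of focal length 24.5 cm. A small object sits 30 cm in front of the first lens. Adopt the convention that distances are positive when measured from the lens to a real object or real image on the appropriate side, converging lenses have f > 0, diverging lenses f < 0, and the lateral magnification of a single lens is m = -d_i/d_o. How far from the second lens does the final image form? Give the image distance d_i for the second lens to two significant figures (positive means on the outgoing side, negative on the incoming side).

13 cm

First lens: d_i1 = 1/(1/18 - 1/30) = 45.000 cm.
Since 45.000 cm > 36.5 cm, the first image lies past the second lens and serves as a virtual object: d_o2 = L - d_i1 = -8.500 cm.
Second lens: d_i2 = 1/(1/(-24.5) - 1/(-8.500)) = 13.016 cm.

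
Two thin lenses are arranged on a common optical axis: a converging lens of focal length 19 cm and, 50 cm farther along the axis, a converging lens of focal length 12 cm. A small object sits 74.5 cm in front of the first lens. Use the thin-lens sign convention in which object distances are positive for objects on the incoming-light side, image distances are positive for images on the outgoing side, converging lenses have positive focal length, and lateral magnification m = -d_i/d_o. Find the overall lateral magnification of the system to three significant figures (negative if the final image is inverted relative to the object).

Lens 1: 1/d_i1 = 1/f_1 - 1/d_o1 = 1/19 - 1/74.5 = 0.03921 cm^-1, so d_i1 = 25.505 cm.
m_1 = -(25.505)/74.5 = -0.3423.
Object distance for lens 2: d_o2 = 50 - 25.505 = 24.495 cm.
Lens 2: 1/d_i2 = 1/f_2 - 1/d_o2 = 1/12 - 1/(24.495) = 0.04251 cm^-1, so d_i2 = 23.524 cm.
m_2 = -(23.524)/(24.495) = -0.9603.
Total m = m_1 x m_2 = (-0.3423)(-0.9603) = 0.3288.

0.329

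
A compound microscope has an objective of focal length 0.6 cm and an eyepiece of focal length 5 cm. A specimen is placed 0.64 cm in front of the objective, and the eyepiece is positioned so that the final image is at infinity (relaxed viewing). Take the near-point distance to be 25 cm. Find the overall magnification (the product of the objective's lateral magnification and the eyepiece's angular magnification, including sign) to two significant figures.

Objective: 1/d_i = 1/f_obj - 1/d_o = 1/0.6 - 1/0.64 = 0.10417 cm^-1, so d_i = 9.600 cm.
m_obj = -d_i/d_o = -9.600/0.64 = -15.000.
Eyepiece angular magnification (image at infinity): M_eye = D/f_e = 25/5 = 5.000.
Overall M = m_obj x M_eye = (-15.000)(5.000) = -75.00.

-75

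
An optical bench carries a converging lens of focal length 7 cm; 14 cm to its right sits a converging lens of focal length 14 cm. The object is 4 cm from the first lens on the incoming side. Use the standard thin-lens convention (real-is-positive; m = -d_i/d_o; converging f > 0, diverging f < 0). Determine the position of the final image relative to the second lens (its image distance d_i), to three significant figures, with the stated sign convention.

35.0 cm

Applying the thin-lens equation to the first lens, 1/7 = 1/4 + 1/d_i1, which gives d_i1 = -9.333 cm.
The intermediate image is virtual, 9.333 cm to the left of lens 1, so d_o2 = L - d_i1 = 14 - (-9.333) = 23.333 cm.
Applying the thin-lens equation again with f_2 = 14 cm and d_o2 = 23.333 cm gives d_i2 = 35.000 cm.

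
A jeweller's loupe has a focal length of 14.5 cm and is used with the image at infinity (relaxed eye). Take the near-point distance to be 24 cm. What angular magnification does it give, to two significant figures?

1.7

M = D/f = 24/14.5 = 1.655.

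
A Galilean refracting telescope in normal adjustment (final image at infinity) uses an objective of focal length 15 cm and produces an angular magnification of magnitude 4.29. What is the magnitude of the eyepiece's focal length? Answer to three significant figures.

|M| = f_obj/|f_eye|, so |f_eye| = f_obj/|M| = 15/4.29 = 3.497 cm.
(The eyepiece is diverging, so its signed focal length is -3.497 cm.)

3.50 cm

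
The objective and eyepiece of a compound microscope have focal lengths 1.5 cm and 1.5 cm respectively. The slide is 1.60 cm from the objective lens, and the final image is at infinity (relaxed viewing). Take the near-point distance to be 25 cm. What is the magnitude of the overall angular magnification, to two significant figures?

250

Objective: 1/d_i = 1/f_obj - 1/d_o = 1/1.5 - 1/1.60 = 0.04167 cm^-1, so d_i = 24.000 cm.
m_obj = -d_i/d_o = -24.000/1.60 = -15.000.
Eyepiece angular magnification (image at infinity): M_eye = D/f_e = 25/1.5 = 16.667.
Overall M = m_obj x M_eye = (-15.000)(16.667) = -250.00.
|M| = 250.00.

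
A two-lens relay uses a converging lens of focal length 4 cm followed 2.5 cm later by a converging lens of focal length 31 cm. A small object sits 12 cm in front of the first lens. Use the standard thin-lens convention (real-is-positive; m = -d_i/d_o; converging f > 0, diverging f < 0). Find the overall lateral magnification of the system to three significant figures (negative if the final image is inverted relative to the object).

-0.449

Lens 1: 1/d_i1 = 1/f_1 - 1/d_o1 = 1/4 - 1/12 = 0.16667 cm^-1, so d_i1 = 6.000 cm.
m_1 = -(6.000)/12 = -0.5000.
Since 6.000 cm > 2.5 cm, the first image lies past the second lens and serves as a virtual object: d_o2 = L - d_i1 = -3.500 cm.
Lens 2: 1/d_i2 = 1/f_2 - 1/d_o2 = 1/31 - 1/(-3.500) = 0.31797 cm^-1, so d_i2 = 3.145 cm.
m_2 = -(3.145)/(-3.500) = 0.8986.
The system's lateral magnification is m_1 m_2 = (-0.5000)(0.8986) = -0.4493.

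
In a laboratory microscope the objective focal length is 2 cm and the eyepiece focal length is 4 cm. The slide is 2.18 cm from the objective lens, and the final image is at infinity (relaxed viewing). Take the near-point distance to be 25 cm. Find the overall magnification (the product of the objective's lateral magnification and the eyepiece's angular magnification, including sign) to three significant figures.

Objective: 1/d_i = 1/f_obj - 1/d_o = 1/2 - 1/2.18 = 0.04128 cm^-1, so d_i = 24.222 cm.
m_obj = -d_i/d_o = -24.222/2.18 = -11.111.
Eyepiece angular magnification (image at infinity): M_eye = D/f_e = 25/4 = 6.250.
Overall M = m_obj x M_eye = (-11.111)(6.250) = -69.44.

-69.4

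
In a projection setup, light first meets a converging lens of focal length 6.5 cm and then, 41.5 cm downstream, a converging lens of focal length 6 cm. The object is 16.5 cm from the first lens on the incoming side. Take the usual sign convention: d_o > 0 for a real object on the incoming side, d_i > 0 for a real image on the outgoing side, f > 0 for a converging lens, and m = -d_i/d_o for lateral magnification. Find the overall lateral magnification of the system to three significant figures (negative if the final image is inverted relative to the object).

0.157

First lens: d_i1 = 1/(1/6.5 - 1/16.5) = 10.725 cm.
m_1 = -(10.725)/16.5 = -0.6500.
That image sits 30.775 cm in front of the second lens, so d_o2 = 30.775 cm.
Second lens: d_i2 = 1/(1/6 - 1/(30.775)) = 7.453 cm.
m_2 = -(7.453)/(30.775) = -0.2422.
The system's lateral magnification is m_1 m_2 = (-0.6500)(-0.2422) = 0.1574.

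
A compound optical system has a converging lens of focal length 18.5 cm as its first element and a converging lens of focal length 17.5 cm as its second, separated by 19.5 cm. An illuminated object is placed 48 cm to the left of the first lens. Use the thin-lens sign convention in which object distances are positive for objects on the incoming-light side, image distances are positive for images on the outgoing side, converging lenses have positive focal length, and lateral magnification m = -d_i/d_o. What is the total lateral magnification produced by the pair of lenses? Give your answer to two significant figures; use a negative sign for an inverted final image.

Applying the thin-lens equation to the first lens, 1/18.5 = 1/48 + 1/d_i1, which gives d_i1 = 30.102 cm.
Its lateral magnification is m_1 = -d_i1/d_o1 = -(30.102)/48 = -0.6271.
Since 30.102 cm > 19.5 cm, the first image lies past the second lens and serves as a virtual object: d_o2 = L - d_i1 = -10.602 cm.
Applying the thin-lens equation again with f_2 = 17.5 cm and d_o2 = -10.602 cm gives d_i2 = 6.602 cm.
m_2 = -(6.602)/(-10.602) = 0.6227.
Overall magnification: m = m_1 m_2 = -0.3905.

-0.39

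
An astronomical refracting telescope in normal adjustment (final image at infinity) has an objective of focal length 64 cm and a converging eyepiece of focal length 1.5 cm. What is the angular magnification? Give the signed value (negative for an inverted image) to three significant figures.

M = -f_obj/f_eye = -64/(1.5) = -42.667.

-42.7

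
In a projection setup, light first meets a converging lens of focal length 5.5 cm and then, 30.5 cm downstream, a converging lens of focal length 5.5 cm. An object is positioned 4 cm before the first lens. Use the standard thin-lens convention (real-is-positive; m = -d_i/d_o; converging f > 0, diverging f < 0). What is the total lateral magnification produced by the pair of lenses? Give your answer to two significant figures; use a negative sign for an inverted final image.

-0.51

Lens 1: 1/d_i1 = 1/f_1 - 1/d_o1 = 1/5.5 - 1/4 = -0.06818 cm^-1, so d_i1 = -14.667 cm.
m_1 = -(-14.667)/4 = 3.6667.
The intermediate image is virtual, 14.667 cm to the left of lens 1, so d_o2 = L - d_i1 = 30.5 - (-14.667) = 45.167 cm.
Lens 2: 1/d_i2 = 1/f_2 - 1/d_o2 = 1/5.5 - 1/(45.167) = 0.15968 cm^-1, so d_i2 = 6.263 cm.
m_2 = -(6.263)/(45.167) = -0.1387.
Overall magnification: m = m_1 m_2 = -0.5084.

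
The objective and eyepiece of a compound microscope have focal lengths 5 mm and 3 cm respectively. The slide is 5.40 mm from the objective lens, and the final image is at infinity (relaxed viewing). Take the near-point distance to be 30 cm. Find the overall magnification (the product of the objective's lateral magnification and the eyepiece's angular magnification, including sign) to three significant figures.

Convert to cm: f_obj = 5 mm = 0.5 cm; d_o = 5.40 mm = 0.54 cm.
Objective: 1/d_i = 1/f_obj - 1/d_o = 1/0.5 - 1/0.54 = 0.14815 cm^-1, so d_i = 6.750 cm.
m_obj = -d_i/d_o = -6.750/0.54 = -12.500.
Eyepiece angular magnification (image at infinity): M_eye = D/f_e = 30/3 = 10.000.
Overall M = m_obj x M_eye = (-12.500)(10.000) = -125.00.

-125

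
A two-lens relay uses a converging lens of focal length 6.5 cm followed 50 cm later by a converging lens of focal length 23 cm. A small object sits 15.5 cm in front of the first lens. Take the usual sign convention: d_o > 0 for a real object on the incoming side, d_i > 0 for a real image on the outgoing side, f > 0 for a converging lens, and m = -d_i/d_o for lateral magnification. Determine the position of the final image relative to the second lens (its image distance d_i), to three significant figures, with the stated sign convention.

Lens 1: 1/d_i1 = 1/f_1 - 1/d_o1 = 1/6.5 - 1/15.5 = 0.08933 cm^-1, so d_i1 = 11.194 cm.
That image sits 38.806 cm in front of the second lens, so d_o2 = 38.806 cm.
Lens 2: 1/d_i2 = 1/f_2 - 1/d_o2 = 1/23 - 1/(38.806) = 0.01771 cm^-1, so d_i2 = 56.469 cm.

56.5 cm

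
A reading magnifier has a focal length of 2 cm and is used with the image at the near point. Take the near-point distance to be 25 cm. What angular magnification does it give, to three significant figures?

M = 1 + D/f = 1 + 25/2 = 13.500.

13.5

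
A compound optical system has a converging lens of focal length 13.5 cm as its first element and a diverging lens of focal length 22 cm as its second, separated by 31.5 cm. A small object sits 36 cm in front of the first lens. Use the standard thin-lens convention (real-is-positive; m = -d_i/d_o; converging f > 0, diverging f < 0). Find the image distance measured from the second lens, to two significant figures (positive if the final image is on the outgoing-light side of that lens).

-6.8 cm

Lens 1: 1/d_i1 = 1/f_1 - 1/d_o1 = 1/13.5 - 1/36 = 0.04630 cm^-1, so d_i1 = 21.600 cm.
Object distance for lens 2: d_o2 = 31.5 - 21.600 = 9.900 cm.
Lens 2: 1/d_i2 = 1/f_2 - 1/d_o2 = 1/(-22) - 1/(9.900) = -0.14646 cm^-1, so d_i2 = -6.828 cm.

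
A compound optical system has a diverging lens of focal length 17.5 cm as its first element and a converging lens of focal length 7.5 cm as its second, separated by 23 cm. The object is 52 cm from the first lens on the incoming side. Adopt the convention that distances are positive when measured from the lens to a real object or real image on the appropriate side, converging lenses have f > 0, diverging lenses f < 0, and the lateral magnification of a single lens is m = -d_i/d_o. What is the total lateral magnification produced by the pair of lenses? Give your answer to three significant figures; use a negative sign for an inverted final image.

Applying the thin-lens equation to the first lens, 1/(-17.5) = 1/52 + 1/d_i1, which gives d_i1 = -13.094 cm.
Its lateral magnification is m_1 = -d_i1/d_o1 = -(-13.094)/52 = 0.2518.
The intermediate image is virtual, 13.094 cm to the left of lens 1, so d_o2 = L - d_i1 = 23 - (-13.094) = 36.094 cm.
Applying the thin-lens equation again with f_2 = 7.5 cm and d_o2 = 36.094 cm gives d_i2 = 9.467 cm.
m_2 = -(9.467)/(36.094) = -0.2623.
The system's lateral magnification is m_1 m_2 = (0.2518)(-0.2623) = -0.0660.

-0.0660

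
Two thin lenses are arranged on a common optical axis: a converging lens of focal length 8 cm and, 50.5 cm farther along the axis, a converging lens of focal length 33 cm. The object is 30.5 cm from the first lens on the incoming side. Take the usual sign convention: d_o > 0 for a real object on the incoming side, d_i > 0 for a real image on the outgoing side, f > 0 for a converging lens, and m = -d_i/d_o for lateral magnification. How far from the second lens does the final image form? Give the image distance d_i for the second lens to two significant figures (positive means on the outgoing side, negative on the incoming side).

First lens: d_i1 = 1/(1/8 - 1/30.5) = 10.844 cm.
The intermediate image is 10.844 cm to the right of lens 1, so d_o2 = L - d_i1 = 50.5 - 10.844 = 39.656 cm.
Second lens: d_i2 = 1/(1/33 - 1/(39.656)) = 196.623 cm.

200 cm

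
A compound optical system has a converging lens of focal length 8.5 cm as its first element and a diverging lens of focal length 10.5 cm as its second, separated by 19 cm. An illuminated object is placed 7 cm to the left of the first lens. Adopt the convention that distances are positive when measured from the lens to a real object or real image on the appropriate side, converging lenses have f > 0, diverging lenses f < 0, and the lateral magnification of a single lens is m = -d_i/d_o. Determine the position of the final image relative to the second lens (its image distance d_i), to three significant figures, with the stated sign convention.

-8.91 cm

Lens 1: 1/d_i1 = 1/f_1 - 1/d_o1 = 1/8.5 - 1/7 = -0.02521 cm^-1, so d_i1 = -39.667 cm.
The intermediate image is virtual, 39.667 cm to the left of lens 1, so d_o2 = L - d_i1 = 19 - (-39.667) = 58.667 cm.
Lens 2: 1/d_i2 = 1/f_2 - 1/d_o2 = 1/(-10.5) - 1/(58.667) = -0.11228 cm^-1, so d_i2 = -8.906 cm.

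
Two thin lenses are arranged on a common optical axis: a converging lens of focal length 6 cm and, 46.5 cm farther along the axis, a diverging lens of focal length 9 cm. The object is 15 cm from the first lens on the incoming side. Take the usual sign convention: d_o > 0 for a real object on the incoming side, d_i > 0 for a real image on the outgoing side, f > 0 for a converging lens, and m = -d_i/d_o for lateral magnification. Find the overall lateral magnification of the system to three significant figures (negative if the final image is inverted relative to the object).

Lens 1: 1/d_i1 = 1/f_1 - 1/d_o1 = 1/6 - 1/15 = 0.10000 cm^-1, so d_i1 = 10.000 cm.
m_1 = -(10.000)/15 = -0.6667.
Object distance for lens 2: d_o2 = 46.5 - 10.000 = 36.500 cm.
Lens 2: 1/d_i2 = 1/f_2 - 1/d_o2 = 1/(-9) - 1/(36.500) = -0.13851 cm^-1, so d_i2 = -7.220 cm.
m_2 = -(-7.220)/(36.500) = 0.1978.
The system's lateral magnification is m_1 m_2 = (-0.6667)(0.1978) = -0.1319.

-0.132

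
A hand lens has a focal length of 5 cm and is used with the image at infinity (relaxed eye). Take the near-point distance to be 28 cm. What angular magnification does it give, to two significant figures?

5.6

M = D/f = 28/5 = 5.600.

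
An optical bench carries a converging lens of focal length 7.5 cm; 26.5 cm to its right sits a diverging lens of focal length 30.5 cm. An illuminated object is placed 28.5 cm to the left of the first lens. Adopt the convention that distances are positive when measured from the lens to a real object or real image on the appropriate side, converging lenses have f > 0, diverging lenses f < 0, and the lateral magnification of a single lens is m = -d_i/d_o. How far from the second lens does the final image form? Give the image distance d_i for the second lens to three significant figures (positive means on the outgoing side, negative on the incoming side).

Applying the thin-lens equation to the first lens, 1/7.5 = 1/28.5 + 1/d_i1, which gives d_i1 = 10.179 cm.
The intermediate image is 10.179 cm to the right of lens 1, so d_o2 = L - d_i1 = 26.5 - 10.179 = 16.321 cm.
Applying the thin-lens equation again with f_2 = -30.5 cm and d_o2 = 16.321 cm gives d_i2 = -10.632 cm.

-10.6 cm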